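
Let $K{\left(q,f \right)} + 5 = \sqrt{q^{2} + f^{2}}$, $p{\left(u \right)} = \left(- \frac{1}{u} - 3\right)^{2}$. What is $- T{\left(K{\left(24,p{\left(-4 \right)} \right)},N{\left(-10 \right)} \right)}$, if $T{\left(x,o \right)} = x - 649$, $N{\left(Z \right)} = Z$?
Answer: $654 - \frac{\sqrt{162097}}{16} \approx 628.84$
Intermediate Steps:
$p{\left(u \right)} = \left(-3 - \frac{1}{u}\right)^{2}$
$K{\left(q,f \right)} = -5 + \sqrt{f^{2} + q^{2}}$ ($K{\left(q,f \right)} = -5 + \sqrt{q^{2} + f^{2}} = -5 + \sqrt{f^{2} + q^{2}}$)
$T{\left(x,o \right)} = -649 + x$
$- T{\left(K{\left(24,p{\left(-4 \right)} \right)},N{\left(-10 \right)} \right)} = - (-649 - \left(5 - \sqrt{\left(\frac{\left(1 + 3 \left(-4\right)\right)^{2}}{16}\right)^{2} + 24^{2}}\right)) = - (-649 - \left(5 - \sqrt{\left(\frac{\left(1 - 12\right)^{2}}{16}\right)^{2} + 576}\right)) = - (-649 - \left(5 - \sqrt{\left(\frac{\left(-11\right)^{2}}{16}\right)^{2} + 576}\right)) = - (-649 - \left(5 - \sqrt{\left(\frac{1}{16} \cdot 121\right)^{2} + 576}\right)) = - (-649 - \left(5 - \sqrt{\left(\frac{121}{16}\right)^{2} + 576}\right)) = - (-649 - \left(5 - \sqrt{\frac{14641}{256} + 576}\right)) = - (-649 - \left(5 - \sqrt{\frac{162097}{256}}\right)) = - (-649 - \left(5 - \frac{\sqrt{162097}}{16}\right)) = - (-654 + \frac{\sqrt{162097}}{16}) = 654 - \frac{\sqrt{162097}}{16}$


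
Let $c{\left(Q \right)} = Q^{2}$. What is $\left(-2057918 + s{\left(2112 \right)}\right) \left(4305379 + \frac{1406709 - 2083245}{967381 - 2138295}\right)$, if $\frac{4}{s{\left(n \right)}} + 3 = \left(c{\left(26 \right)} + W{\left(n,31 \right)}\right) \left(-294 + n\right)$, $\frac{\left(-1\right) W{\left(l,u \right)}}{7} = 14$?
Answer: $- \frac{5450734050761741139533894}{615198801057} \approx -8.8601 \cdot 10^{12}$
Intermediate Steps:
$W{\left(l,u \right)} = -98$ ($W{\left(l,u \right)} = \left(-7\right) 14 = -98$)
$s{\left(n \right)} = \frac{4}{-169935 + 578 n}$ ($s{\left(n \right)} = \frac{4}{-3 + \left(26^{2} - 98\right) \left(-294 + n\right)} = \frac{4}{-3 + \left(676 - 98\right) \left(-294 + n\right)} = \frac{4}{-3 + 578 \left(-294 + n\right)} = \frac{4}{-3 + \left(-169932 + 578 n\right)} = \frac{4}{-169935 + 578 n}$)
$\left(-2057918 + s{\left(2112 \right)}\right) \left(4305379 + \frac{1406709 - 2083245}{967381 - 2138295}\right) = \left(-2057918 + \frac{4}{-169935 + 578 \cdot 2112}\right) \left(4305379 + \frac{1406709 - 2083245}{967381 - 2138295}\right) = \left(-2057918 + \frac{4}{-169935 + 1220736}\right) \left(4305379 - \frac{676536}{-1170914}\right) = \left(-2057918 + \frac{4}{1050801}\right) \left(4305379 - - \frac{338268}{585457}\right) = \left(-2057918 + 4 \cdot \frac{1}{1050801}\right) \left(4305379 + \frac{338268}{585457}\right) = \left(-2057918 + \frac{4}{1050801}\right) \frac{2520614611471}{585457} = \left(- \frac{2162462292314}{1050801}\right) \frac{2520614611471}{585457} = - \frac{5450734050761741139533894}{615198801057}$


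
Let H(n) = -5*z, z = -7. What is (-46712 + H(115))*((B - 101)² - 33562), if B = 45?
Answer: 1420194402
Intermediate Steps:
H(n) = 35 (H(n) = -5*(-7) = 35)
(-46712 + H(115))*((B - 101)² - 33562) = (-46712 + 35)*((45 - 101)² - 33562) = -46677*((-56)² - 33562) = -46677*(3136 - 33562) = -46677*(-30426) = 1420194402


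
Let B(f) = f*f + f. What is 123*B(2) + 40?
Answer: 778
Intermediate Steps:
B(f) = f + f**2 (B(f) = f**2 + f = f + f**2)
123*B(2) + 40 = 123*(2*(1 + 2)) + 40 = 123*(2*3) + 40 = 123*6 + 40 = 738 + 40 = 778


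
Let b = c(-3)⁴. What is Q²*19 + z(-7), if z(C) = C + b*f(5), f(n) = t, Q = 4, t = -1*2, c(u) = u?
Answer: 135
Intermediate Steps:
t = -2
b = 81 (b = (-3)⁴ = 81)
f(n) = -2
z(C) = -162 + C (z(C) = C + 81*(-2) = C - 162 = -162 + C)
Q²*19 + z(-7) = 4²*19 + (-162 - 7) = 16*19 - 169 = 304 - 169 = 135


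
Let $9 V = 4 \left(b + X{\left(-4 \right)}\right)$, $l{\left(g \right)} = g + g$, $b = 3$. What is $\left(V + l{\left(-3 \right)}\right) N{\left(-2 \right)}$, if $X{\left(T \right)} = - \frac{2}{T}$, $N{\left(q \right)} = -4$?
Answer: $\frac{160}{9} \approx 17.778$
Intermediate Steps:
$l{\left(g \right)} = 2 g$
$V = \frac{14}{9}$ ($V = \frac{4 \left(3 - \frac{2}{-4}\right)}{9} = \frac{4 \left(3 - - \frac{1}{2}\right)}{9} = \frac{4 \left(3 + \frac{1}{2}\right)}{9} = \frac{4 \cdot \frac{7}{2}}{9} = \frac{1}{9} \cdot 14 = \frac{14}{9} \approx 1.5556$)
$\left(V + l{\left(-3 \right)}\right) N{\left(-2 \right)} = \left(\frac{14}{9} + 2 \left(-3\right)\right) \left(-4\right) = \left(\frac{14}{9} - 6\right) \left(-4\right) = \left(- \frac{40}{9}\right) \left(-4\right) = \frac{160}{9}$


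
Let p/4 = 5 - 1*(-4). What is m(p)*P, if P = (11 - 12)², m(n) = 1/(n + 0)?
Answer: 1/36 ≈ 0.027778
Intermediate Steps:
p = 36 (p = 4*(5 - 1*(-4)) = 4*(5 + 4) = 4*9 = 36)
m(n) = 1/n
P = 1 (P = (-1)² = 1)
m(p)*P = 1/36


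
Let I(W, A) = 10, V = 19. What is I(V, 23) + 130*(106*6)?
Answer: 82690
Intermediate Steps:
I(V, 23) + 130*(106*6) = 10 + 130*(106*6) = 10 + 130*636 = 10 + 82680 = 82690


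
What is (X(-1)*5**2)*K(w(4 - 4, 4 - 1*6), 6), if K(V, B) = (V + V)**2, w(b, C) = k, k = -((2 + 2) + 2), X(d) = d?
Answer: -3600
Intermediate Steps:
k = -6 (k = -(4 + 2) = -1*6 = -6)
w(b, C) = -6
K(V, B) = 4*V**2 (K(V, B) = (2*V)**2 = 4*V**2)
(X(-1)*5**2)*K(w(4 - 4, 4 - 1*6), 6) = (-1*5**2)*(4*(-6)**2) = (-1*25)*(4*36) = -25*144 = -3600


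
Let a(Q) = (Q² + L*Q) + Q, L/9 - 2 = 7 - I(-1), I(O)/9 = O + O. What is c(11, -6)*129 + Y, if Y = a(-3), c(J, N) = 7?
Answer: 180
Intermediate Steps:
I(O) = 18*O (I(O) = 9*(O + O) = 9*(2*O) = 18*O)
L = 243 (L = 18 + 9*(7 - 18*(-1)) = 18 + 9*(7 - 1*(-18)) = 18 + 9*(7 + 18) = 18 + 9*25 = 18 + 225 = 243)
a(Q) = Q² + 244*Q (a(Q) = (Q² + 243*Q) + Q = Q² + 244*Q)
Y = -723 (Y = -3*(244 - 3) = -3*241 = -723)
c(11, -6)*129 + Y = 7*129 - 723 = 903 - 723 = 180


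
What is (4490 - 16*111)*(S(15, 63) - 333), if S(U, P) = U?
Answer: -863052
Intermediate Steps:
(4490 - 16*111)*(S(15, 63) - 333) = (4490 - 16*111)*(15 - 333) = (4490 - 1776)*(-318) = 2714*(-318) = -863052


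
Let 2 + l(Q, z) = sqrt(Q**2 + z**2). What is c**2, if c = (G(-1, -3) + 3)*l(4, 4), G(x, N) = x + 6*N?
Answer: 9216 - 4096*sqrt(2) ≈ 3423.4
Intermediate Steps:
l(Q, z) = -2 + sqrt(Q**2 + z**2)
c = 32 - 64*sqrt(2) (c = ((-1 + 6*(-3)) + 3)*(-2 + sqrt(4**2 + 4**2)) = ((-1 - 18) + 3)*(-2 + sqrt(16 + 16)) = (-19 + 3)*(-2 + sqrt(32)) = -16*(-2 + 4*sqrt(2)) = 32 - 64*sqrt(2) ≈ -58.510)
c**2 = (32 - 64*sqrt(2))**2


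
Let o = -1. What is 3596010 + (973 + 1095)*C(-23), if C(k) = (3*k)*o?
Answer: 3738702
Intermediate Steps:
C(k) = -3*k (C(k) = (3*k)*(-1) = -3*k)
3596010 + (973 + 1095)*C(-23) = 3596010 + (973 + 1095)*(-3*(-23)) = 3596010 + 2068*69 = 3596010 + 142692 = 3738702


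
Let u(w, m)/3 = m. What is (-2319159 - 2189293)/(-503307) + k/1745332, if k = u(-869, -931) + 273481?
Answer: 2001246177820/219609453231 ≈ 9.1127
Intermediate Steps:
u(w, m) = 3*m
k = 270688 (k = 3*(-931) + 273481 = -2793 + 273481 = 270688)
(-2319159 - 2189293)/(-503307) + k/1745332 = (-2319159 - 2189293)/(-503307) + 270688/1745332 = -4508452*(-1/503307) + 270688*(1/1745332) = 4508452/503307 + 67672/436333 = 2001246177820/219609453231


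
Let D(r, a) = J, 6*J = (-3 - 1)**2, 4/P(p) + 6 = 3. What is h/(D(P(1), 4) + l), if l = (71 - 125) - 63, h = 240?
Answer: -720/343 ≈ -2.0991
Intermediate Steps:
P(p) = -4/3 (P(p) = 4/(-6 + 3) = 4/(-3) = 4*(-1/3) = -4/3)
l = -117 (l = -54 - 63 = -117)
J = 8/3 (J = (-3 - 1)**2/6 = (1/6)*(-4)**2 = (1/6)*16 = 8/3 ≈ 2.6667)
D(r, a) = 8/3
h/(D(P(1), 4) + l) = 240/(8/3 - 117) = 240/(-343/3) = -3/343*240 = -720/343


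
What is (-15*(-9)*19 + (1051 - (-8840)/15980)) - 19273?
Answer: -735853/47 ≈ -15656.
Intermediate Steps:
(-15*(-9)*19 + (1051 - (-8840)/15980)) - 19273 = (135*19 + (1051 - (-8840)/15980)) - 19273 = (2565 + (1051 - 1*(-26/47))) - 19273 = (2565 + (1051 + 26/47)) - 19273 = (2565 + 49423/47) - 19273 = 169978/47 - 19273 = -735853/47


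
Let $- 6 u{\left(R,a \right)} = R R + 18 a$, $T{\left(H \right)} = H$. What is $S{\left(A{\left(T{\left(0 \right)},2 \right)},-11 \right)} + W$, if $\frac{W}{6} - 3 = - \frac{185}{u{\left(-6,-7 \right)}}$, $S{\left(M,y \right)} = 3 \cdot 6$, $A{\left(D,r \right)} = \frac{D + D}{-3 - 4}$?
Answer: $-38$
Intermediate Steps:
$A{\left(D,r \right)} = - \frac{2 D}{7}$ ($A{\left(D,r \right)} = \frac{2 D}{-7} = 2 D \left(- \frac{1}{7}\right) = - \frac{2 D}{7}$)
$S{\left(M,y \right)} = 18$
$u{\left(R,a \right)} = - 3 a - \frac{R^{2}}{6}$ ($u{\left(R,a \right)} = - \frac{R R + 18 a}{6} = - \frac{R^{2} + 18 a}{6} = - 3 a - \frac{R^{2}}{6}$)
$W = -56$ ($W = 18 + 6 \left(- \frac{185}{\left(-3\right) \left(-7\right) - \frac{\left(-6\right)^{2}}{6}}\right) = 18 + 6 \left(- \frac{185}{21 - 6}\right) = 18 + 6 \left(- \frac{185}{15}\right) = 18 + 6 \left(\left(-185\right) \frac{1}{15}\right) = 18 + 6 \left(- \frac{37}{3}\right) = 18 - 74 = -56$)
$S{\left(A{\left(T{\left(0 \right)},2 \right)},-11 \right)} + W = 18 - 56 = -38$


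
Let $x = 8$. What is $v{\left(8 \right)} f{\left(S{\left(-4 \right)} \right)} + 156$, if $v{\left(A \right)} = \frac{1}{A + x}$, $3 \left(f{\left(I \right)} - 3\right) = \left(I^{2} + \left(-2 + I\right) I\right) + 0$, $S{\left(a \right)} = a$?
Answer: $\frac{7537}{48} \approx 157.02$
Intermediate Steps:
$f{\left(I \right)} = 3 + \frac{I^{2}}{3} + \frac{I \left(-2 + I\right)}{3}$ ($f{\left(I \right)} = 3 + \frac{\left(I^{2} + \left(-2 + I\right) I\right) + 0}{3} = 3 + \frac{\left(I^{2} + I \left(-2 + I\right)\right) + 0}{3} = 3 + \frac{I^{2} + I \left(-2 + I\right)}{3} = 3 + \left(\frac{I^{2}}{3} + \frac{I \left(-2 + I\right)}{3}\right) = 3 + \frac{I^{2}}{3} + \frac{I \left(-2 + I\right)}{3}$)
$v{\left(A \right)} = \frac{1}{8 + A}$ ($v{\left(A \right)} = \frac{1}{A + 8} = \frac{1}{8 + A}$)
$v{\left(8 \right)} f{\left(S{\left(-4 \right)} \right)} + 156 = \frac{3 - - \frac{8}{3} + \frac{2 \left(-4\right)^{2}}{3}}{8 + 8} + 156 = \frac{3 + \frac{8}{3} + \frac{2}{3} \cdot 16}{16} + 156 = \frac{3 + \frac{8}{3} + \frac{32}{3}}{16} + 156 = \frac{1}{16} \cdot \frac{49}{3} + 156 = \frac{49}{48} + 156 = \frac{7537}{48}$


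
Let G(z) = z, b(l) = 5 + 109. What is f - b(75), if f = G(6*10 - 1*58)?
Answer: -112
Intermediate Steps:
b(l) = 114
f = 2 (f = 6*10 - 1*58 = 60 - 58 = 2)
f - b(75) = 2 - 1*114 = 2 - 114 = -112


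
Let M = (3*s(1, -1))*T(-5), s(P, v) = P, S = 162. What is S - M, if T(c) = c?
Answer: 177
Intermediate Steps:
M = -15 (M = (3*1)*(-5) = 3*(-5) = -15)
S - M = 162 - 1*(-15) = 162 + 15 = 177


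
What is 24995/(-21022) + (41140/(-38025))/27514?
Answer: -2615112999583/2199363368670 ≈ -1.1890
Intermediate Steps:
24995/(-21022) + (41140/(-38025))/27514 = 24995*(-1/21022) + (41140*(-1/38025))*(1/27514) = -24995/21022 - 8228/7605*1/27514 = -24995/21022 - 4114/104621985 = -2615112999583/2199363368670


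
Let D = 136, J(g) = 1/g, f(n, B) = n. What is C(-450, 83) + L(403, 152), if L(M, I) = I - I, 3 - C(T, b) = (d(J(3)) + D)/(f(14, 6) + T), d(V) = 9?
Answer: 1453/436 ≈ 3.3326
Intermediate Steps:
C(T, b) = 3 - 145/(14 + T) (C(T, b) = 3 - (9 + 136)/(14 + T) = 3 - 145/(14 + T))
L(M, I) = 0
C(-450, 83) + L(403, 152) = (-103 + 3*(-450))/(14 - 450) + 0 = (-103 - 1350)/(-436) + 0 = -1/436*(-1453) + 0 = 1453/436 + 0 = 1453/436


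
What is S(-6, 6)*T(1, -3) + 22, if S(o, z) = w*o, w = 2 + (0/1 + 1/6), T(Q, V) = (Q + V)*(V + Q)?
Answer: -30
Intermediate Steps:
T(Q, V) = (Q + V)**2 (T(Q, V) = (Q + V)*(Q + V) = (Q + V)**2)
w = 13/6 (w = 2 + (0*1 + 1*(1/6)) = 2 + (0 + 1/6) = 2 + 1/6 = 13/6 ≈ 2.1667)
S(o, z) = 13*o/6
S(-6, 6)*T(1, -3) + 22 = ((13/6)*(-6))*(1 - 3)**2 + 22 = -13*(-2)**2 + 22 = -13*4 + 22 = -52 + 22 = -30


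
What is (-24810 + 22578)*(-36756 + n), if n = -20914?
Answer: 128719440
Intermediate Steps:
(-24810 + 22578)*(-36756 + n) = (-24810 + 22578)*(-36756 - 20914) = -2232*(-57670) = 128719440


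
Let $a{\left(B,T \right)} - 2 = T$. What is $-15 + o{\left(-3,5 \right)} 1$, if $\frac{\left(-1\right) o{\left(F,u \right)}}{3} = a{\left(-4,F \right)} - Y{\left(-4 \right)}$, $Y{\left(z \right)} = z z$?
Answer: $36$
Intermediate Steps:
$a{\left(B,T \right)} = 2 + T$
$Y{\left(z \right)} = z^{2}$
$o{\left(F,u \right)} = 42 - 3 F$ ($o{\left(F,u \right)} = - 3 \left(\left(2 + F\right) - \left(-4\right)^{2}\right) = - 3 \left(\left(2 + F\right) - 16\right) = - 3 \left(-14 + F\right) = 42 - 3 F$)
$-15 + o{\left(-3,5 \right)} 1 = -15 + \left(42 - -9\right) 1 = -15 + \left(42 + 9\right) 1 = -15 + 51 \cdot 1 = -15 + 51 = 36$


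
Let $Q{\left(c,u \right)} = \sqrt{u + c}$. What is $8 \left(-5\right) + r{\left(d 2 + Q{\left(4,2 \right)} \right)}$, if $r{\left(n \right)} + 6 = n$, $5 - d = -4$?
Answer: $-28 + \sqrt{6} \approx -25.551$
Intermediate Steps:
$d = 9$ ($d = 5 - -4 = 5 + 4 = 9$)
$Q{\left(c,u \right)} = \sqrt{c + u}$
$r{\left(n \right)} = -6 + n$
$8 \left(-5\right) + r{\left(d 2 + Q{\left(4,2 \right)} \right)} = 8 \left(-5\right) + \left(-6 + \left(9 \cdot 2 + \sqrt{4 + 2}\right)\right) = -40 + \left(-6 + \left(18 + \sqrt{6}\right)\right) = -40 + \left(12 + \sqrt{6}\right) = -28 + \sqrt{6}$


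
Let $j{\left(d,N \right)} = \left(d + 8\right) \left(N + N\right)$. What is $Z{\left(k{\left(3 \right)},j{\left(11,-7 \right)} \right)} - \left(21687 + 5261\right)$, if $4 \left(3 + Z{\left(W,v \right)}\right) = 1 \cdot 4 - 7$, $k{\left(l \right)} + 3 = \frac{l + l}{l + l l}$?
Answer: $- \frac{107807}{4} \approx -26952.0$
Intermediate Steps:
$k{\left(l \right)} = -3 + \frac{2 l}{l + l^{2}}$ ($k{\left(l \right)} = -3 + \frac{l + l}{l + l l} = -3 + \frac{2 l}{l + l^{2}}$)
$j{\left(d,N \right)} = 2 N \left(8 + d\right)$ ($j{\left(d,N \right)} = \left(8 + d\right) 2 N = 2 N \left(8 + d\right)$)
$Z{\left(W,v \right)} = - \frac{15}{4}$ ($Z{\left(W,v \right)} = -3 + \frac{1 \cdot 4 - 7}{4} = -3 + \frac{4 - 7}{4} = -3 + \frac{1}{4} \left(-3\right) = -3 - \frac{3}{4} = - \frac{15}{4}$)
$Z{\left(k{\left(3 \right)},j{\left(11,-7 \right)} \right)} - \left(21687 + 5261\right) = - \frac{15}{4} - \left(21687 + 5261\right) = - \frac{15}{4} - 26948 = - \frac{107807}{4}$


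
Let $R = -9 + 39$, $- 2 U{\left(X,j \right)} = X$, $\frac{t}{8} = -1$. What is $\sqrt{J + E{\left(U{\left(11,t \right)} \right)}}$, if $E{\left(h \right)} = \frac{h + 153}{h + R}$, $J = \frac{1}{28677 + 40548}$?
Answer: $\frac{4 \sqrt{3534182691}}{96915} \approx 2.4537$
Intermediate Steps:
$t = -8$ ($t = 8 \left(-1\right) = -8$)
$J = \frac{1}{69225} \approx 1.4446 \cdot 10^{-5}$
$U{\left(X,j \right)} = - \frac{X}{2}$
$R = 30$
$E{\left(h \right)} = \frac{153 + h}{30 + h}$ ($E{\left(h \right)} = \frac{h + 153}{h + 30} = \frac{153 + h}{30 + h}$)
$\sqrt{J + E{\left(U{\left(11,t \right)} \right)}} = \sqrt{\frac{1}{69225} + \frac{153 - \frac{11}{2}}{30 - \frac{11}{2}}} = \sqrt{\frac{1}{69225} + \frac{1}{\frac{49}{2}} \cdot \frac{295}{2}} = \sqrt{\frac{1}{69225} + \frac{2}{49} \cdot \frac{295}{2}} = \sqrt{\frac{1}{69225} + \frac{295}{49}} = \sqrt{\frac{20421424}{3392025}} = \frac{4 \sqrt{3534182691}}{96915}$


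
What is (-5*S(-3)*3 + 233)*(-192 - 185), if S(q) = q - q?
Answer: -87841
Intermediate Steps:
S(q) = 0
(-5*S(-3)*3 + 233)*(-192 - 185) = (-5*0*3 + 233)*(-192 - 185) = (0*3 + 233)*(-377) = (0 + 233)*(-377) = 233*(-377) = -87841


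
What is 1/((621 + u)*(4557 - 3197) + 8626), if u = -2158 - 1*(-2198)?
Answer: 1/907586 ≈ 1.1018e-6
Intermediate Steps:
u = 40 (u = -2158 + 2198 = 40)
1/((621 + u)*(4557 - 3197) + 8626) = 1/((621 + 40)*(4557 - 3197) + 8626) = 1/(661*1360 + 8626) = 1/(898960 + 8626) = 1/907586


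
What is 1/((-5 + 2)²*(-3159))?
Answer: -1/28431 ≈ -3.5173e-5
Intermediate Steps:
1/((-5 + 2)²*(-3159)) = 1/((-3)²*(-3159)) = 1/(9*(-3159)) = 1/(-28431) = -1/28431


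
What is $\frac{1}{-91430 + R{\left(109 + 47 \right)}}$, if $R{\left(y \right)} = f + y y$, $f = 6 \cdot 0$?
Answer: $- \frac{1}{67094} \approx -1.4904 \cdot 10^{-5}$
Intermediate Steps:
$f = 0$
$R{\left(y \right)} = y^{2}$ ($R{\left(y \right)} = 0 + y y = 0 + y^{2} = y^{2}$)
$\frac{1}{-91430 + R{\left(109 + 47 \right)}} = \frac{1}{-91430 + \left(109 + 47\right)^{2}} = \frac{1}{-91430 + 156^{2}} = \frac{1}{-91430 + 24336} = \frac{1}{-67094} = - \frac{1}{67094}$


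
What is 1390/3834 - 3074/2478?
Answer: -695108/791721 ≈ -0.87797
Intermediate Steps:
1390/3834 - 3074/2478 = 1390*(1/3834) - 3074*1/2478 = 695/1917 - 1537/1239 = -695108/791721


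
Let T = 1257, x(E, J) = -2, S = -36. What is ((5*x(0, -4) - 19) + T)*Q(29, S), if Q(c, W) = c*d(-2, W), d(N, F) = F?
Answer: -1282032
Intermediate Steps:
Q(c, W) = W*c (Q(c, W) = c*W = W*c)
((5*x(0, -4) - 19) + T)*Q(29, S) = ((5*(-2) - 19) + 1257)*(-36*29) = ((-10 - 19) + 1257)*(-1044) = (-29 + 1257)*(-1044) = 1228*(-1044) = -1282032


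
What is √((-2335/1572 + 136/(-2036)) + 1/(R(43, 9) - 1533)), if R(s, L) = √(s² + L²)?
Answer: √(-381016360388799 + 248438552631*√1930)/(400074*√(1533 - √1930)) ≈ 1.2461*I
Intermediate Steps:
R(s, L) = √(L² + s²)
√((-2335/1572 + 136/(-2036)) + 1/(R(43, 9) - 1533)) = √((-2335/1572 + 136/(-2036)) + 1/(√(9² + 43²) - 1533)) = √((-2335*1/1572 + 136*(-1/2036)) + 1/(√(81 + 1849) - 1533)) = √((-2335/1572 - 34/509) + 1/(√1930 - 1533)) = √(-1241963/800148 + 1/(-1533 + √1930))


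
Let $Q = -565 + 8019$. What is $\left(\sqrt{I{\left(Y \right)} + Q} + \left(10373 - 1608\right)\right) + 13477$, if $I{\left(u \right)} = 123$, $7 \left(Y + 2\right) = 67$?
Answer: $22242 + \sqrt{7577} \approx 22329.0$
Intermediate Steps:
$Y = \frac{53}{7}$ ($Y = -2 + \frac{1}{7} \cdot 67 = -2 + \frac{67}{7} = \frac{53}{7} \approx 7.5714$)
$Q = 7454$
$\left(\sqrt{I{\left(Y \right)} + Q} + \left(10373 - 1608\right)\right) + 13477 = \left(\sqrt{123 + 7454} + \left(10373 - 1608\right)\right) + 13477 = \left(\sqrt{7577} + 8765\right) + 13477 = \left(8765 + \sqrt{7577}\right) + 13477 = 22242 + \sqrt{7577}$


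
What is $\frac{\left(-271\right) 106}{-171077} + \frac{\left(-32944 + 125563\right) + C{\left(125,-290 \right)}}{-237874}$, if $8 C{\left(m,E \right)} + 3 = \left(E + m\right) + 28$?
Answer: $- \frac{18017636583}{81389540596} \approx -0.22138$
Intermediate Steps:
$C{\left(m,E \right)} = \frac{25}{8} + \frac{E}{8} + \frac{m}{8}$ ($C{\left(m,E \right)} = - \frac{3}{8} + \frac{\left(E + m\right) + 28}{8} = - \frac{3}{8} + \frac{28 + E + m}{8} = - \frac{3}{8} + \left(\frac{7}{2} + \frac{E}{8} + \frac{m}{8}\right) = \frac{25}{8} + \frac{E}{8} + \frac{m}{8}$)
$\frac{\left(-271\right) 106}{-171077} + \frac{\left(-32944 + 125563\right) + C{\left(125,-290 \right)}}{-237874} = \frac{\left(-271\right) 106}{-171077} + \frac{\left(-32944 + 125563\right) + \left(\frac{25}{8} + \frac{1}{8} \left(-290\right) + \frac{1}{8} \cdot 125\right)}{-237874} = \left(-28726\right) \left(- \frac{1}{171077}\right) + \left(92619 + \left(\frac{25}{8} - \frac{145}{4} + \frac{125}{8}\right)\right) \left(- \frac{1}{237874}\right) = \frac{28726}{171077} + \left(92619 - \frac{35}{2}\right) \left(- \frac{1}{237874}\right) = \frac{28726}{171077} + \frac{185203}{2} \left(- \frac{1}{237874}\right) = \frac{28726}{171077} - \frac{185203}{475748} = - \frac{18017636583}{81389540596}$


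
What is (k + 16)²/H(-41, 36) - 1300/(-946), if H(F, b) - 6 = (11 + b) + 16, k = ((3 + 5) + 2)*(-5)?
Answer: 591638/32637 ≈ 18.128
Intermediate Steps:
k = -50 (k = (8 + 2)*(-5) = 10*(-5) = -50)
H(F, b) = 33 + b (H(F, b) = 6 + ((11 + b) + 16) = 6 + (27 + b) = 33 + b)
(k + 16)²/H(-41, 36) - 1300/(-946) = (-50 + 16)²/(33 + 36) - 1300/(-946) = (-34)²/69 - 1300*(-1/946) = 1156*(1/69) + 650/473 = 1156/69 + 650/473 = 591638/32637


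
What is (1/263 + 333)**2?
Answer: 7670256400/69169 ≈ 1.1089e+5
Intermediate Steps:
(1/263 + 333)**2 = (87580/263)**2 = 7670256400/69169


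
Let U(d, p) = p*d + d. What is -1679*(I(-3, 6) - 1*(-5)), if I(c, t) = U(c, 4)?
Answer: 16790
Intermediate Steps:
U(d, p) = d + d*p (U(d, p) = d*p + d = d + d*p)
I(c, t) = 5*c (I(c, t) = c*(1 + 4) = c*5 = 5*c)
-1679*(I(-3, 6) - 1*(-5)) = -1679*(5*(-3) - 1*(-5)) = -1679*(-15 + 5) = -1679*(-10) = 16790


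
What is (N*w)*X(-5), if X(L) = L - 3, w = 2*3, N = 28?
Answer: -1344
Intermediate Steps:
w = 6
X(L) = -3 + L
(N*w)*X(-5) = (28*6)*(-3 - 5) = 168*(-8) = -1344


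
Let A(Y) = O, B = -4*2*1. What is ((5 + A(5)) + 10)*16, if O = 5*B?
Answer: -400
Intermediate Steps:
B = -8 (B = -8*1 = -8)
O = -40 (O = 5*(-8) = -40)
A(Y) = -40
((5 + A(5)) + 10)*16 = ((5 - 40) + 10)*16 = (-35 + 10)*16 = -25*16 = -400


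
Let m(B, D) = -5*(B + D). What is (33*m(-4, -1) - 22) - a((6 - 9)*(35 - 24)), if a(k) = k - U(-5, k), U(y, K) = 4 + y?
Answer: 835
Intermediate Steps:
m(B, D) = -5*B - 5*D
a(k) = 1 + k (a(k) = k - (4 - 5) = k - 1*(-1) = k + 1 = 1 + k)
(33*m(-4, -1) - 22) - a((6 - 9)*(35 - 24)) = (33*(-5*(-4) - 5*(-1)) - 22) - (1 + (6 - 9)*(35 - 24)) = (33*(20 + 5) - 22) - (1 - 3*11) = (33*25 - 22) - (1 - 33) = (825 - 22) - 1*(-32) = 803 + 32 = 835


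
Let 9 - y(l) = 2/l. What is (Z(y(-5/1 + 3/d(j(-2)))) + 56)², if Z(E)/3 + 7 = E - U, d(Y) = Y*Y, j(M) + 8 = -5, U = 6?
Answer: 362178961/177241 ≈ 2043.4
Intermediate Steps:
j(M) = -13 (j(M) = -8 - 5 = -13)
d(Y) = Y²
y(l) = 9 - 2/l
Z(E) = -39 + 3*E (Z(E) = -21 + 3*(E - 1*6) = -21 + 3*(E - 6) = -21 + 3*(-6 + E) = -21 + (-18 + 3*E) = -39 + 3*E)
(Z(y(-5/1 + 3/d(j(-2)))) + 56)² = ((-39 + 3*(9 - 2/(-5/1 + 3/((-13)²)))) + 56)² = ((-39 + 3*(9 - 2/(-5*1 + 3/169))) + 56)² = ((-39 + 3*(9 - 2/(-5 + 3*(1/169)))) + 56)² = ((-39 + 3*(9 - 2/(-5 + 3/169))) + 56)² = ((-39 + 3*(9 - 2/(-842/169))) + 56)² = ((-39 + 3*(9 - 2*(-169/842))) + 56)² = ((-39 + 3*(9 + 169/421)) + 56)² = ((-39 + 3*(3958/421)) + 56)² = ((-39 + 11874/421) + 56)² = (-4545/421 + 56)² = (19031/421)² = 362178961/177241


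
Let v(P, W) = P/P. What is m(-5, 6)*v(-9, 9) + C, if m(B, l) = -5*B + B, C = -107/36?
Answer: 613/36 ≈ 17.028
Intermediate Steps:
v(P, W) = 1
C = -107/36 (C = -107*1/36 = -107/36 ≈ -2.9722)
m(B, l) = -4*B
m(-5, 6)*v(-9, 9) + C = -4*(-5)*1 - 107/36 = 20*1 - 107/36 = 20 - 107/36 = 613/36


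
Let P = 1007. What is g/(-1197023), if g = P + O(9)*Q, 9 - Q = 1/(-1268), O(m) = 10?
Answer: -695503/758912582 ≈ -0.00091645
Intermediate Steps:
Q = 11413/1268 (Q = 9 - 1/(-1268) = 9 - 1*(-1/1268) = 9 + 1/1268 = 11413/1268 ≈ 9.0008)
g = 695503/634 (g = 1007 + 10*(11413/1268) = 1007 + 57065/634 = 695503/634 ≈ 1097.0)
g/(-1197023) = (695503/634)/(-1197023) = (695503/634)*(-1/1197023) = -695503/758912582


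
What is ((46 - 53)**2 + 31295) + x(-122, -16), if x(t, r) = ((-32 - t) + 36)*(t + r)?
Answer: 13956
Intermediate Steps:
x(t, r) = (4 - t)*(r + t)
((46 - 53)**2 + 31295) + x(-122, -16) = ((46 - 53)**2 + 31295) + (-1*(-122)**2 + 4*(-16) + 4*(-122) - 1*(-16)*(-122)) = ((-7)**2 + 31295) + (-1*14884 - 64 - 488 - 1952) = (49 + 31295) + (-14884 - 64 - 488 - 1952) = 31344 - 17388 = 13956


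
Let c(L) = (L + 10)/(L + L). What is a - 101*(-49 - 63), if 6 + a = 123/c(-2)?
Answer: 22489/2 ≈ 11245.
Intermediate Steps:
c(L) = (10 + L)/(2*L) (c(L) = (10 + L)/((2*L)) = (10 + L)*(1/(2*L)) = (10 + L)/(2*L))
a = -135/2 (a = -6 + 123/(((½)*(10 - 2)/(-2))) = -6 + 123/(((½)*(-½)*8)) = -6 + 123/(-2) = -6 + 123*(-½) = -6 - 123/2 = -135/2 ≈ -67.500)
a - 101*(-49 - 63) = -135/2 - 101*(-49 - 63) = -135/2 - 101*(-112) = -135/2 + 11312 = 22489/2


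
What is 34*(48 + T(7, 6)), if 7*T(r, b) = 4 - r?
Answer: 11322/7 ≈ 1617.4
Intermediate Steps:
T(r, b) = 4/7 - r/7 (T(r, b) = (4 - r)/7 = 4/7 - r/7)
34*(48 + T(7, 6)) = 34*(48 + (4/7 - ⅐*7)) = 34*(48 + (4/7 - 1)) = 34*(48 - 3/7) = 34*(333/7) = 11322/7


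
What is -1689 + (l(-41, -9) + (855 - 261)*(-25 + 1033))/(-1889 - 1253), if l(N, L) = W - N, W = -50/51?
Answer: -301187131/160242 ≈ -1879.6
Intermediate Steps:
W = -50/51 (W = -50*1/51 = -50/51 ≈ -0.98039)
l(N, L) = -50/51 - N
-1689 + (l(-41, -9) + (855 - 261)*(-25 + 1033))/(-1889 - 1253) = -1689 + ((-50/51 - 1*(-41)) + (855 - 261)*(-25 + 1033))/(-1889 - 1253) = -1689 + ((-50/51 + 41) + 594*1008)/(-3142) = -1689 + (2041/51 + 598752)*(-1/3142) = -1689 + (30538393/51)*(-1/3142) = -1689 - 30538393/160242 = -301187131/160242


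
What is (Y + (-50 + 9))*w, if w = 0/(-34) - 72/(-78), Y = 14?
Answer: -324/13 ≈ -24.923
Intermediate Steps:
w = 12/13 (w = 0*(-1/34) - 72*(-1/78) = 0 + 12/13 = 12/13 ≈ 0.92308)
(Y + (-50 + 9))*w = (14 + (-50 + 9))*(12/13) = (14 - 41)*(12/13) = -27*12/13 = -324/13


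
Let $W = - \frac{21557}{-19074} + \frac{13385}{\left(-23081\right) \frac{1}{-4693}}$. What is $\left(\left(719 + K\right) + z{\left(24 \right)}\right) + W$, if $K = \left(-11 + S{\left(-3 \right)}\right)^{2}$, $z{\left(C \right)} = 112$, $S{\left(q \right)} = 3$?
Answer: $\frac{1592667281317}{440246994} \approx 3617.7$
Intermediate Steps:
$K = 64$ ($K = \left(-11 + 3\right)^{2} = \left(-8\right)^{2} = 64$)
$W = \frac{1198646221687}{440246994}$ ($W = \left(-21557\right) \left(- \frac{1}{19074}\right) + \frac{13385}{\left(-23081\right) \left(- \frac{1}{4693}\right)} = \frac{21557}{19074} + \frac{13385}{\frac{23081}{4693}} = \frac{21557}{19074} + 13385 \cdot \frac{4693}{23081} = \frac{21557}{19074} + \frac{62815805}{23081} = \frac{1198646221687}{440246994} \approx 2722.7$)
$\left(\left(719 + K\right) + z{\left(24 \right)}\right) + W = \left(\left(719 + 64\right) + 112\right) + \frac{1198646221687}{440246994} = \left(783 + 112\right) + \frac{1198646221687}{440246994} = 895 + \frac{1198646221687}{440246994} = \frac{1592667281317}{440246994}$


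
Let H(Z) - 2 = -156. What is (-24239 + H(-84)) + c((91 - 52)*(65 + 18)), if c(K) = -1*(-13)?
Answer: -24380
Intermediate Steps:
H(Z) = -154 (H(Z) = 2 - 156 = -154)
c(K) = 13
(-24239 + H(-84)) + c((91 - 52)*(65 + 18)) = (-24239 - 154) + 13 = -24393 + 13 = -24380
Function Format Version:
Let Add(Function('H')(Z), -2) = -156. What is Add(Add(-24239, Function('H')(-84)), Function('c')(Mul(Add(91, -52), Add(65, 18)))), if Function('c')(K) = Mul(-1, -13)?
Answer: -24380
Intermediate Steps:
Function('H')(Z) = -154 (Function('H')(Z) = Add(2, -156) = -154)
Function('c')(K) = 13
Add(Add(-24239, Function('H')(-84)), Function('c')(Mul(Add(91, -52), Add(65, 18)))) = Add(Add(-24239, -154), 13) = Add(-24393, 13) = -24380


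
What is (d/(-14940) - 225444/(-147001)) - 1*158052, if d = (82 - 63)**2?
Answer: -347109687590881/2196194940 ≈ -1.5805e+5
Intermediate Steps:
d = 361 (d = 19**2 = 361)
(d/(-14940) - 225444/(-147001)) - 1*158052 = (361/(-14940) - 225444/(-147001)) - 1*158052 = (361*(-1/14940) - 225444*(-1/147001)) - 158052 = (-361/14940 + 225444/147001) - 158052 = 3315065999/2196194940 - 158052 = -347109687590881/2196194940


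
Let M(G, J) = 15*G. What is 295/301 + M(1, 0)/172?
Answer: 1285/1204 ≈ 1.0673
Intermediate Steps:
295/301 + M(1, 0)/172 = 295/301 + (15*1)/172 = 295*(1/301) + 15*(1/172) = 295/301 + 15/172 = 1285/1204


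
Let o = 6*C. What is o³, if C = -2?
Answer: -1728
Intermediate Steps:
o = -12 (o = 6*(-2) = -12)
o³ = (-12)³ = -1728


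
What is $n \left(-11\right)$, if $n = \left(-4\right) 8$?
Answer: $352$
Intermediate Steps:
$n = -32$
$n \left(-11\right) = \left(-32\right) \left(-11\right) = 352$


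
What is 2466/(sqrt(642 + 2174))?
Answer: 1233*sqrt(11)/88 ≈ 46.470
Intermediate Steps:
2466/(sqrt(642 + 2174)) = 2466/(sqrt(2816)) = 2466/((16*sqrt(11))) = 2466*(sqrt(11)/176) = 1233*sqrt(11)/88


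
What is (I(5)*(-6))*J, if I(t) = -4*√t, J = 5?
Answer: 120*√5 ≈ 268.33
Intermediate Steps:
(I(5)*(-6))*J = (-4*√5*(-6))*5 = (24*√5)*5 = 120*√5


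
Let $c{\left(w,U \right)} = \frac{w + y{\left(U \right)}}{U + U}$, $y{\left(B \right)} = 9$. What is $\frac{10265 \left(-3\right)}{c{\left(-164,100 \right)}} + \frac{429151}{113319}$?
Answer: $\frac{139599647881}{3512889} \approx 39739.0$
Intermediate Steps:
$c{\left(w,U \right)} = \frac{9 + w}{2 U}$ ($c{\left(w,U \right)} = \frac{w + 9}{U + U} = \frac{9 + w}{2 U}$)
$\frac{10265 \left(-3\right)}{c{\left(-164,100 \right)}} + \frac{429151}{113319} = \frac{10265 \left(-3\right)}{\frac{1}{2} \cdot \frac{1}{100} \left(9 - 164\right)} + \frac{429151}{113319} = - \frac{30795}{\frac{1}{2} \cdot \frac{1}{100} \left(-155\right)} + 429151 \cdot \frac{1}{113319} = - \frac{30795}{- \frac{31}{40}} + \frac{429151}{113319} = \left(-30795\right) \left(- \frac{40}{31}\right) + \frac{429151}{113319} = \frac{1231800}{31} + \frac{429151}{113319} = \frac{139599647881}{3512889}$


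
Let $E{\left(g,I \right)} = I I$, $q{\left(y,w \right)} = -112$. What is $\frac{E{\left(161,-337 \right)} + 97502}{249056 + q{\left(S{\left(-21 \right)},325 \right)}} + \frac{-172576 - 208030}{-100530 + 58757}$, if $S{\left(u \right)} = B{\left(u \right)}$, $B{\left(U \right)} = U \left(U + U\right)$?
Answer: $\frac{103566648947}{10399137712} \approx 9.9592$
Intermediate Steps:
$B{\left(U \right)} = 2 U^{2}$ ($B{\left(U \right)} = U 2 U = 2 U^{2}$)
$S{\left(u \right)} = 2 u^{2}$
$E{\left(g,I \right)} = I^{2}$
$\frac{E{\left(161,-337 \right)} + 97502}{249056 + q{\left(S{\left(-21 \right)},325 \right)}} + \frac{-172576 - 208030}{-100530 + 58757} = \frac{\left(-337\right)^{2} + 97502}{249056 - 112} + \frac{-172576 - 208030}{-100530 + 58757} = \frac{113569 + 97502}{248944} - \frac{380606}{-41773} = 211071 \cdot \frac{1}{248944} - - \frac{380606}{41773} = \frac{211071}{248944} + \frac{380606}{41773} = \frac{103566648947}{10399137712}$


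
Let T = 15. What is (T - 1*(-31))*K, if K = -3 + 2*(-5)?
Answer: -598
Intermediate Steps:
K = -13 (K = -3 - 10 = -13)
(T - 1*(-31))*K = (15 - 1*(-31))*(-13) = (15 + 31)*(-13) = 46*(-13) = -598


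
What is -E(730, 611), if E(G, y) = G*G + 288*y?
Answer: -708868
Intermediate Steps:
E(G, y) = G**2 + 288*y
-E(730, 611) = -(730**2 + 288*611) = -(532900 + 175968) = -1*708868 = -708868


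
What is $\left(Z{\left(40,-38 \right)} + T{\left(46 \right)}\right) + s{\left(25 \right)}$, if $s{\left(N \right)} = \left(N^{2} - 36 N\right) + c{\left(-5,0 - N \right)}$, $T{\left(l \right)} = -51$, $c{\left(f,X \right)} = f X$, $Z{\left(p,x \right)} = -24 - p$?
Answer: $-265$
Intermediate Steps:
$c{\left(f,X \right)} = X f$
$s{\left(N \right)} = N^{2} - 31 N$ ($s{\left(N \right)} = \left(N^{2} - 36 N\right) + \left(0 - N\right) \left(-5\right) = \left(N^{2} - 36 N\right) + - N \left(-5\right) = \left(N^{2} - 36 N\right) + 5 N = N^{2} - 31 N$)
$\left(Z{\left(40,-38 \right)} + T{\left(46 \right)}\right) + s{\left(25 \right)} = \left(\left(-24 - 40\right) - 51\right) + 25 \left(-31 + 25\right) = \left(\left(-24 - 40\right) - 51\right) + 25 \left(-6\right) = \left(-64 - 51\right) - 150 = -115 - 150 = -265$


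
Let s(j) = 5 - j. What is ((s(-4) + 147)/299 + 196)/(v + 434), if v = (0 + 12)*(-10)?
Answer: 2260/3611 ≈ 0.62586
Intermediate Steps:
v = -120 (v = 12*(-10) = -120)
((s(-4) + 147)/299 + 196)/(v + 434) = (((5 - 1*(-4)) + 147)/299 + 196)/(-120 + 434) = (((5 + 4) + 147)*(1/299) + 196)/314 = ((9 + 147)*(1/299) + 196)*(1/314) = (156*(1/299) + 196)*(1/314) = (12/23 + 196)*(1/314) = (4520/23)*(1/314) = 2260/3611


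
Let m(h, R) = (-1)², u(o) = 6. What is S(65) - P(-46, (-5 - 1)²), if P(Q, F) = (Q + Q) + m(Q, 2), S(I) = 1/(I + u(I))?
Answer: 6462/71 ≈ 91.014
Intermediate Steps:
m(h, R) = 1
S(I) = 1/(6 + I) (S(I) = 1/(I + 6) = 1/(6 + I))
P(Q, F) = 1 + 2*Q (P(Q, F) = (Q + Q) + 1 = 2*Q + 1 = 1 + 2*Q)
S(65) - P(-46, (-5 - 1)²) = 1/(6 + 65) - (1 + 2*(-46)) = 1/71 - (1 - 92) = 1/71 - 1*(-91) = 1/71 + 91 = 6462/71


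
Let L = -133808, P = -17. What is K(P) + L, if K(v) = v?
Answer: -133825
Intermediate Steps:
K(P) + L = -17 - 133808 = -133825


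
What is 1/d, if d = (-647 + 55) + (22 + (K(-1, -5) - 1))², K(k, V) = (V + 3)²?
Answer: 1/33 ≈ 0.030303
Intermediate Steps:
K(k, V) = (3 + V)²
d = 33 (d = (-647 + 55) + (22 + ((3 - 5)² - 1))² = -592 + (22 + ((-2)² - 1))² = -592 + (22 + (4 - 1))² = -592 + (22 + 3)² = -592 + 25² = -592 + 625 = 33)
1/d = 1/33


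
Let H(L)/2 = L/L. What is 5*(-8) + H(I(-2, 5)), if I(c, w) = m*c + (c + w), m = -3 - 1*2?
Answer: -38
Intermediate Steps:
m = -5 (m = -3 - 2 = -5)
I(c, w) = w - 4*c (I(c, w) = -5*c + (c + w) = w - 4*c)
H(L) = 2 (H(L) = 2*(L/L) = 2*1 = 2)
5*(-8) + H(I(-2, 5)) = 5*(-8) + 2 = -40 + 2 = -38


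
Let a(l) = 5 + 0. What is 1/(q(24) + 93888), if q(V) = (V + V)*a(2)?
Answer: 1/94128 ≈ 1.0624e-5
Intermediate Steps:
a(l) = 5
q(V) = 10*V (q(V) = (V + V)*5 = (2*V)*5 = 10*V)
1/(q(24) + 93888) = 1/(10*24 + 93888) = 1/(240 + 93888) = 1/94128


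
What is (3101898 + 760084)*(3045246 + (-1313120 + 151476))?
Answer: 7274437019164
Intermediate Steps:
(3101898 + 760084)*(3045246 + (-1313120 + 151476)) = 3861982*(3045246 - 1161644) = 3861982*1883602 = 7274437019164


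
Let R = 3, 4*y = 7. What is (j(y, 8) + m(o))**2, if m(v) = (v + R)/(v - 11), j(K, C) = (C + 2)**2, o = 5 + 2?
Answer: 38025/4 ≈ 9506.3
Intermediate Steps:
y = 7/4 (y = (1/4)*7 = 7/4 ≈ 1.7500)
o = 7
j(K, C) = (2 + C)**2
m(v) = (3 + v)/(-11 + v) (m(v) = (v + 3)/(v - 11) = (3 + v)/(-11 + v))
(j(y, 8) + m(o))**2 = ((2 + 8)**2 + (3 + 7)/(-11 + 7))**2 = (10**2 + 10/(-4))**2 = (100 - 1/4*10)**2 = (100 - 5/2)**2 = (195/2)**2 = 38025/4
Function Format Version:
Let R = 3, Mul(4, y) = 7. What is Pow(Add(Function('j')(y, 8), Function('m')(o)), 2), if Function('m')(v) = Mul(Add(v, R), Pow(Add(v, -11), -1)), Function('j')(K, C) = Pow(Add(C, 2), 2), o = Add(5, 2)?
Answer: Rational(38025, 4) ≈ 9506.3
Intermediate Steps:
y = Rational(7, 4) (y = Mul(Rational(1, 4), 7) = Rational(7, 4) ≈ 1.7500)
o = 7
Function('j')(K, C) = Pow(Add(2, C), 2)
Function('m')(v) = Mul(Pow(Add(-11, v), -1), Add(3, v)) (Function('m')(v) = Mul(Add(v, 3), Pow(Add(v, -11), -1)) = Mul(Add(3, v), Pow(Add(-11, v), -1)) = Mul(Pow(Add(-11, v), -1), Add(3, v)))
Pow(Add(Function('j')(y, 8), Function('m')(o)), 2) = Pow(Add(Pow(Add(2, 8), 2), Mul(Pow(Add(-11, 7), -1), Add(3, 7))), 2) = Pow(Add(Pow(10, 2), Mul(Pow(-4, -1), 10)), 2) = Pow(Add(100, Mul(Rational(-1, 4), 10)), 2) = Pow(Add(100, Rational(-5, 2)), 2) = Pow(Rational(195, 2), 2) = Rational(38025, 4)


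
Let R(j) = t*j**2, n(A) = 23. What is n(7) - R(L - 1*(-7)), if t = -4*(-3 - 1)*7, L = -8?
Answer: -89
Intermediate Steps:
t = 112 (t = -4*(-4)*7 = 16*7 = 112)
R(j) = 112*j**2
n(7) - R(L - 1*(-7)) = 23 - 112*(-8 - 1*(-7))**2 = 23 - 112*(-8 + 7)**2 = 23 - 112*(-1)**2 = 23 - 112 = -89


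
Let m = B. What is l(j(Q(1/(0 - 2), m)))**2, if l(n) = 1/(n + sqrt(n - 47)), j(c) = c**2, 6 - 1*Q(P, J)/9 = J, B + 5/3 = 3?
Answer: (1764 + sqrt(1717))**(-2) ≈ 3.0679e-7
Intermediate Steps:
B = 4/3 (B = -5/3 + 3 = 4/3 ≈ 1.3333)
m = 4/3 ≈ 1.3333
Q(P, J) = 54 - 9*J
l(n) = 1/(n + sqrt(-47 + n))
l(j(Q(1/(0 - 2), m)))**2 = (1/((54 - 9*4/3)**2 + sqrt(-47 + (54 - 9*4/3)**2)))**2 = (1/((54 - 12)**2 + sqrt(-47 + (54 - 12)**2)))**2 = (1/(42**2 + sqrt(-47 + 42**2)))**2 = (1/(1764 + sqrt(-47 + 1764)))**2 = (1/(1764 + sqrt(1717)))**2 = (1764 + sqrt(1717))**(-2)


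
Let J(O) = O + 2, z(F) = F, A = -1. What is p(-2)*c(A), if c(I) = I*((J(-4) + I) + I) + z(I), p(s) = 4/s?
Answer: -6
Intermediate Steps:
J(O) = 2 + O
c(I) = I + I*(-2 + 2*I) (c(I) = I*(((2 - 4) + I) + I) + I = I*((-2 + I) + I) + I = I*(-2 + 2*I) + I = I + I*(-2 + 2*I))
p(-2)*c(A) = (4/(-2))*(-(-1 + 2*(-1))) = (4*(-1/2))*(-(-1 - 2)) = -(-2)*(-3) = -2*3 = -6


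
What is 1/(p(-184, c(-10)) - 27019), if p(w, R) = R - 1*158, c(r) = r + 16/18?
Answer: -9/244675 ≈ -3.6784e-5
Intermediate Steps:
c(r) = 8/9 + r (c(r) = r + 16*(1/18) = r + 8/9 = 8/9 + r)
p(w, R) = -158 + R (p(w, R) = R - 158 = -158 + R)
1/(p(-184, c(-10)) - 27019) = 1/((-158 + (8/9 - 10)) - 27019) = 1/((-158 - 82/9) - 27019) = 1/(-1504/9 - 27019) = 1/(-244675/9) = -9/244675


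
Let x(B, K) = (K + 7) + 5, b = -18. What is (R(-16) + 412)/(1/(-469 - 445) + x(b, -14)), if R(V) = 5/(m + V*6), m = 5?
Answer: -34263118/166439 ≈ -205.86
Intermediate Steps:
x(B, K) = 12 + K (x(B, K) = (7 + K) + 5 = 12 + K)
R(V) = 5/(5 + 6*V) (R(V) = 5/(5 + V*6) = 5/(5 + 6*V))
(R(-16) + 412)/(1/(-469 - 445) + x(b, -14)) = (5/(5 + 6*(-16)) + 412)/(1/(-469 - 445) + (12 - 14)) = (5/(5 - 96) + 412)/(1/(-914) - 2) = (5/(-91) + 412)/(-1/914 - 2) = (5*(-1/91) + 412)/(-1829/914) = (-5/91 + 412)*(-914/1829) = (37487/91)*(-914/1829) = -34263118/166439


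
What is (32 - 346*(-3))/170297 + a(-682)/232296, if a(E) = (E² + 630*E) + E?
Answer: 1028637829/6593218652 ≈ 0.15601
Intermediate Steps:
a(E) = E² + 631*E
(32 - 346*(-3))/170297 + a(-682)/232296 = (32 - 346*(-3))/170297 - 682*(631 - 682)/232296 = (32 + 1038)*(1/170297) - 682*(-51)*(1/232296) = 1070*(1/170297) + 34782*(1/232296) = 1070/170297 + 5797/38716 = 1028637829/6593218652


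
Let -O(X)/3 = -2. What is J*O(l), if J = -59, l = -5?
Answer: -354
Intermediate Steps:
O(X) = 6 (O(X) = -3*(-2) = 6)
J*O(l) = -59*6 = -354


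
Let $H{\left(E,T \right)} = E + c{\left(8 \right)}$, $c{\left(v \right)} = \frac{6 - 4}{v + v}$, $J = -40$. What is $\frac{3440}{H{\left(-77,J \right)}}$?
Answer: $- \frac{5504}{123} \approx -44.748$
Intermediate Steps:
$c{\left(v \right)} = \frac{1}{v}$ ($c{\left(v \right)} = \frac{2}{2 v} = 2 \frac{1}{2 v} = \frac{1}{v}$)
$H{\left(E,T \right)} = \frac{1}{8} + E$ ($H{\left(E,T \right)} = E + \frac{1}{8} = \frac{1}{8} + E$)
$\frac{3440}{H{\left(-77,J \right)}} = \frac{3440}{\frac{1}{8} - 77} = \frac{3440}{- \frac{615}{8}} = 3440 \left(- \frac{8}{615}\right) = - \frac{5504}{123}$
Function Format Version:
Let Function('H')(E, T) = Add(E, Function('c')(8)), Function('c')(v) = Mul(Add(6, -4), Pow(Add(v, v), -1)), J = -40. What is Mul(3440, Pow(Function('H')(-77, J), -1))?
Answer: Rational(-5504, 123) ≈ -44.748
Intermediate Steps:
Function('c')(v) = Pow(v, -1) (Function('c')(v) = Mul(2, Pow(Mul(2, v), -1)) = Mul(2, Mul(Rational(1, 2), Pow(v, -1))) = Pow(v, -1))
Function('H')(E, T) = Add(Rational(1, 8), E) (Function('H')(E, T) = Add(E, Pow(8, -1)) = Add(E, Rational(1, 8)) = Add(Rational(1, 8), E))
Mul(3440, Pow(Function('H')(-77, J), -1)) = Mul(3440, Pow(Add(Rational(1, 8), -77), -1)) = Mul(3440, Pow(Rational(-615, 8), -1)) = Mul(3440, Rational(-8, 615)) = Rational(-5504, 123)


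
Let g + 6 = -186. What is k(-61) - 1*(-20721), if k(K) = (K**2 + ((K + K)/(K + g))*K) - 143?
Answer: 6140205/253 ≈ 24270.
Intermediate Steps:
g = -192 (g = -6 - 186 = -192)
k(K) = -143 + K**2 + 2*K**2/(-192 + K) (k(K) = (K**2 + ((K + K)/(K - 192))*K) - 143 = (K**2 + ((2*K)/(-192 + K))*K) - 143 = (K**2 + (2*K/(-192 + K))*K) - 143 = (K**2 + 2*K**2/(-192 + K)) - 143 = -143 + K**2 + 2*K**2/(-192 + K))
k(-61) - 1*(-20721) = (27456 + (-61)**3 - 190*(-61)**2 - 143*(-61))/(-192 - 61) - 1*(-20721) = (27456 - 226981 - 190*3721 + 8723)/(-253) + 20721 = -(27456 - 226981 - 706990 + 8723)/253 + 20721 = -1/253*(-897792) + 20721 = 897792/253 + 20721 = 6140205/253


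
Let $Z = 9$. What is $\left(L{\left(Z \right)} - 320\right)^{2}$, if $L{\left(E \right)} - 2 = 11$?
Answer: $94249$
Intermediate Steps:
$L{\left(E \right)} = 13$ ($L{\left(E \right)} = 2 + 11 = 13$)
$\left(L{\left(Z \right)} - 320\right)^{2} = \left(13 - 320\right)^{2} = \left(-307\right)^{2} = 94249$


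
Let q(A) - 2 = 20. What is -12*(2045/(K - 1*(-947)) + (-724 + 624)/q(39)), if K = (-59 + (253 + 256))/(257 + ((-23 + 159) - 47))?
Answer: 12933495/451154 ≈ 28.668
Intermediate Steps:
q(A) = 22 (q(A) = 2 + 20 = 22)
K = 225/173 (K = (-59 + 509)/(257 + (136 - 47)) = 450/(257 + 89) = 450/346 = 450*(1/346) = 225/173 ≈ 1.3006)
-12*(2045/(K - 1*(-947)) + (-724 + 624)/q(39)) = -12*(2045/(225/173 - 1*(-947)) + (-724 + 624)/22) = -12*(2045/(225/173 + 947) - 100*1/22) = -12*(2045/(164056/173) - 50/11) = -12*(2045*(173/164056) - 50/11) = -12*(353785/164056 - 50/11) = -12*(-4311165/1804616) = 12933495/451154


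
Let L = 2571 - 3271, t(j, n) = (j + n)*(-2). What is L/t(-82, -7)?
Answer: -350/89 ≈ -3.9326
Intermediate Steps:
t(j, n) = -2*j - 2*n
L = -700
L/t(-82, -7) = -700/(-2*(-82) - 2*(-7)) = -700/(164 + 14) = -700/178 = -700*1/178 = -350/89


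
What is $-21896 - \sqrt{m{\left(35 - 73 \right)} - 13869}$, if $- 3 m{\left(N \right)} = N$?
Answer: $-21896 - \frac{i \sqrt{124707}}{3} \approx -21896.0 - 117.71 i$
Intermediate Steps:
$m{\left(N \right)} = - \frac{N}{3}$
$-21896 - \sqrt{m{\left(35 - 73 \right)} - 13869} = -21896 - \sqrt{- \frac{35 - 73}{3} - 13869} = -21896 - \sqrt{\left(- \frac{1}{3}\right) \left(-38\right) - 13869} = -21896 - \sqrt{\frac{38}{3} - 13869} = -21896 - \sqrt{- \frac{41569}{3}} = -21896 - \frac{i \sqrt{124707}}{3}$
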